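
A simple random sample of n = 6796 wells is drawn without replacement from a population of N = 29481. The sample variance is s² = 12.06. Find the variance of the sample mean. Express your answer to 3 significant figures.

0.00137

Under SRS without replacement, Var(ȳ) = (1 − f)·s²/n with f = n/N = 6796/29481 = 0.23052135.
Var(ȳ) = (1 − 0.23052135)·12.06/6796 = 0.76947865·0.0017745733 = 0.0013654962.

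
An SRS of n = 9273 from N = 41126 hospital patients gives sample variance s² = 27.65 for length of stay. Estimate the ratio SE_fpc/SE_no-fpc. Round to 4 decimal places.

f = n/N = 9273/41126 = 0.22547780.
SE_no-fpc = √(s²/n) = 0.054605632; SE_fpc = √((1−f)s²/n) = 0.048056747.
Ratio = √(1−f) = 0.88006943.

0.8801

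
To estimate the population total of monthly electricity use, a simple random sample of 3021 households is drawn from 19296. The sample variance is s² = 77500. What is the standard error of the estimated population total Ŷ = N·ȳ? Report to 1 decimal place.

89757.3

Var(Ŷ) = N²·Var(ȳ) = N²·(1 − n/N)·s²/n.
f = 3021/19296 = 0.15656095; Var(ȳ) = 0.84343905·77500/3021 = 21.637381.
Var(Ŷ) = 19296² · 21.637381 = 8.0563676 × 10^9.
SE(Ŷ) = √(8.0563676 × 10^9) = 89757.3.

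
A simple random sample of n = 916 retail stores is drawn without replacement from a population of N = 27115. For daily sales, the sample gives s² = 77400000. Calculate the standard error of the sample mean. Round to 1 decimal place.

285.7

Under SRS without replacement, Var(ȳ) = (1 − f)·s²/n with f = n/N = 916/27115 = 0.03378204.
Var(ȳ) = (1 − 0.03378204)·77400000/916 = 0.96621796·84497.817 = 81643.308.
SE(ȳ) = √(81643.308) = 285.7.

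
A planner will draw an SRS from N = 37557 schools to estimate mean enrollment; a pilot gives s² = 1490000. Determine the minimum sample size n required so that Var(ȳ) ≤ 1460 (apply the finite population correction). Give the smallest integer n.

Without fpc, n₀ = s²/D = 1490000/1460 = 1020.5479.
With fpc, (1 − n/N)·s²/n ≤ D requires n ≥ n₀/(1 + n₀/N) = 1020.5479/(1 + 1020.5479/37557) = 993.5499.
Rounding up, n = 994.

994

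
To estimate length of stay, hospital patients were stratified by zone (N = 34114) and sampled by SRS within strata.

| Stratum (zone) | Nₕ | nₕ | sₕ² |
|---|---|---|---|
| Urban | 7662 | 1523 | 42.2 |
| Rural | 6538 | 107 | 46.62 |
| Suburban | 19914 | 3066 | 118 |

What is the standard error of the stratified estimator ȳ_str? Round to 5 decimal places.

Var(ȳ_str) = Σₕ Wₕ²(1 − fₕ)sₕ²/nₕ with Wₕ = Nₕ/N, N = 34114.
Urban: Wₕ = 0.22459987; term = 0.22459987²·(1 − 0.19877317)·42.2/1523 = 0.0011199201.
Rural: Wₕ = 0.19165152; term = 0.19165152²·(1 − 0.01636586)·46.62/107 = 0.015741519.
Suburban: Wₕ = 0.58374861; term = 0.58374861²·(1 − 0.15396204)·118/3066 = 0.011095616.
Sum = 0.027957055.
SE = √(0.027957055) = 0.16720.

0.16720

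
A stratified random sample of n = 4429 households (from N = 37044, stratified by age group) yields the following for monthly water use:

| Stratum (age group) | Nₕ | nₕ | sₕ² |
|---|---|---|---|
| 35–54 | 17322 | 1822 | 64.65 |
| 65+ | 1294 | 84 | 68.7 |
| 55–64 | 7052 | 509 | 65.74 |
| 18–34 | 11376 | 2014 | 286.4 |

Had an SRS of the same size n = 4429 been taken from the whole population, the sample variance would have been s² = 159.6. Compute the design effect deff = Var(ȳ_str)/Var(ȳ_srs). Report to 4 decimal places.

0.7330

Var(ȳ_str) = Σ Wₕ²(1−fₕ)sₕ²/nₕ with Wₕ = Nₕ/37044:
  35–54: (17322/37044)²·(1−1822/17322)·64.65/1822 = 0.006942472
  65+: (1294/37044)²·(1−84/1294)·68.7/84 = 9.3317124 × 10^-4
  55–64: (7052/37044)²·(1−509/7052)·65.74/509 = 0.0043427556
  18–34: (11376/37044)²·(1−2014/11376)·286.4/2014 = 0.011036618
  → Var(ȳ_str) = 0.023255017.
Var(ȳ_srs) = (1 − 4429/37044)·159.6/4429 = 0.031726832.
deff = 0.023255017 / 0.031726832 = 0.7330.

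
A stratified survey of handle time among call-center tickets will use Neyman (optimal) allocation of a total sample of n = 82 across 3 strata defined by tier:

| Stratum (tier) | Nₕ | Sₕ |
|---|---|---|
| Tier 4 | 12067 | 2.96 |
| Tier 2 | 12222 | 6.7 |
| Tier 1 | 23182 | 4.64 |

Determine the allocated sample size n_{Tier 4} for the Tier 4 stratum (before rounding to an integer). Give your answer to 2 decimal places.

13.01

Neyman allocation: nₕ = n·NₕSₕ / Σⱼ NⱼSⱼ.
Σ NⱼSⱼ = 12067·2.96 + 12222·6.7 + 23182·4.64 = 225170.2.
n_{Tier 4} = 82·12067·2.96 / 225170.2 = 13.01.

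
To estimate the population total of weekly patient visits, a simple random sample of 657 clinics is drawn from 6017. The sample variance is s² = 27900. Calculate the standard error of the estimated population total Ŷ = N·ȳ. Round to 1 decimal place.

37007.7

Var(Ŷ) = N²·Var(ȳ) = N²·(1 − n/N)·s²/n.
f = 657/6017 = 0.10919063; Var(ȳ) = 0.89080937·27900/657 = 37.828891.
Var(Ŷ) = 6017² · 37.828891 = 1.3695681 × 10^9.
SE(Ŷ) = √(1.3695681 × 10^9) = 37007.7.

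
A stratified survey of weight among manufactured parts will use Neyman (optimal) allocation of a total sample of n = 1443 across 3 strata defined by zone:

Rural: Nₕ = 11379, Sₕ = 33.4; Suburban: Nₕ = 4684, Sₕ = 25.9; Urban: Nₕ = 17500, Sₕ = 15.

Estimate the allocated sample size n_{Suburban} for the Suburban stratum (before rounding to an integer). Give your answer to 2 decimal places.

229.17

Neyman allocation: nₕ = n·NₕSₕ / Σⱼ NⱼSⱼ.
Σ NⱼSⱼ = 11379·33.4 + 4684·25.9 + 17500·15 = 763874.2.
n_{Suburban} = 1443·4684·25.9 / 763874.2 = 229.17.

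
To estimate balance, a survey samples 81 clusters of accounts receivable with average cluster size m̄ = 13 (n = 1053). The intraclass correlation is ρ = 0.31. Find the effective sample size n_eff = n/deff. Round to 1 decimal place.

223.1

deff = 1 + (13 − 1)·0.31 = 1 + 3.72 = 4.72.
n_eff = 1053 / 4.72 = 223.1.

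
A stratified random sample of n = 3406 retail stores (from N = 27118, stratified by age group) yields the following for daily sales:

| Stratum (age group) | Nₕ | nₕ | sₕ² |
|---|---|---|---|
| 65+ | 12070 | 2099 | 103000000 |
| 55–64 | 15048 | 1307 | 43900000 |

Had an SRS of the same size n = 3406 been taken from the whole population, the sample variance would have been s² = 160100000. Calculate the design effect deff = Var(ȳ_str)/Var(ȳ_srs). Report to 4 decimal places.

Var(ȳ_str) = Σ Wₕ²(1−fₕ)sₕ²/nₕ with Wₕ = Nₕ/27118:
  65+: (12070/27118)²·(1−2099/12070)·103000000/2099 = 8030.738
  55–64: (15048/27118)²·(1−1307/15048)·43900000/1307 = 9444.321
  → Var(ȳ_str) = 17475.059.
Var(ȳ_srs) = (1 − 3406/27118)·160100000/3406 = 41101.457.
deff = 17475.059 / 41101.457 = 0.4252.

0.4252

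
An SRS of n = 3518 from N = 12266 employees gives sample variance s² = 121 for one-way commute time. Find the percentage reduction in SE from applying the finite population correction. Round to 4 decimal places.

f = n/N = 3518/12266 = 0.28680907.
SE_no-fpc = √(s²/n) = 0.18545766; SE_fpc = √((1−f)s²/n) = 0.15662016.
Ratio = √(1−f) = 0.84450633. Reduction = 100·(1 − 0.84450633) = 15.5494%.

15.5494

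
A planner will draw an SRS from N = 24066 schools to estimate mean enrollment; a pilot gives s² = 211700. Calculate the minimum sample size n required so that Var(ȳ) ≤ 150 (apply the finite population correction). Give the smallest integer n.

Without fpc, n₀ = s²/D = 211700/150 = 1411.3333.
With fpc, (1 − n/N)·s²/n ≤ D requires n ≥ n₀/(1 + n₀/N) = 1411.3333/(1 + 1411.3333/24066) = 1333.1516.
Rounding up, n = 1334.

1334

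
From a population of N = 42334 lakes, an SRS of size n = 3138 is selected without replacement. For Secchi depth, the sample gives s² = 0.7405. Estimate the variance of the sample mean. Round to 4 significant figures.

Under SRS without replacement, Var(ȳ) = (1 − f)·s²/n with f = n/N = 3138/42334 = 0.07412482.
Var(ȳ) = (1 − 0.07412482)·0.7405/3138 = 0.92587518·2.3597833 × 10^-4 = 2.1848648 × 10^-4.

2.185 × 10^-4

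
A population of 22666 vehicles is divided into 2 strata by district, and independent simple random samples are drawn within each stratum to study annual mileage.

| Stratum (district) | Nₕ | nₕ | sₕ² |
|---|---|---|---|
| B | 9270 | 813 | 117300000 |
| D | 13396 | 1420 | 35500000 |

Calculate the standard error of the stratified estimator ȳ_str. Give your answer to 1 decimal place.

Var(ȳ_str) = Σₕ Wₕ²(1 − fₕ)sₕ²/nₕ with Wₕ = Nₕ/N, N = 22666.
B: Wₕ = 0.40898262; term = 0.40898262²·(1 − 0.08770227)·117300000/813 = 22016.778.
D: Wₕ = 0.59101738; term = 0.59101738²·(1 − 0.10600179)·35500000/1420 = 7806.8739.
Sum = 29823.652.
SE = √(29823.652) = 172.7.

172.7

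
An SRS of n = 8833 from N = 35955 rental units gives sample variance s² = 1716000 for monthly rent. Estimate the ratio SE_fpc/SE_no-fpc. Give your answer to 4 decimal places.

0.8685

f = n/N = 8833/35955 = 0.24566820.
SE_no-fpc = √(s²/n) = 13.938131; SE_fpc = √((1−f)s²/n) = 12.105584.
Ratio = √(1−f) = 0.86852277.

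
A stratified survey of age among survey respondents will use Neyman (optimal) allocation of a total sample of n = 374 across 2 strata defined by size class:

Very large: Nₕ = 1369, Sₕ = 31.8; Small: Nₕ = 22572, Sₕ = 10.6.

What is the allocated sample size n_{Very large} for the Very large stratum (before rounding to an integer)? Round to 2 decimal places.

57.57

Neyman allocation: nₕ = n·NₕSₕ / Σⱼ NⱼSⱼ.
Σ NⱼSⱼ = 1369·31.8 + 22572·10.6 = 282797.4.
n_{Very large} = 374·1369·31.8 / 282797.4 = 57.57.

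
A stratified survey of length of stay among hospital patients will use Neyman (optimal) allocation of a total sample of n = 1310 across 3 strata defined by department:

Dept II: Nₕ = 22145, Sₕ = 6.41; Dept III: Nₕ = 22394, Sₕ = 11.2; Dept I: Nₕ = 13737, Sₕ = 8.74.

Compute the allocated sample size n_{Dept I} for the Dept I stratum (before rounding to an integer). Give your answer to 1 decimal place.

306.7

Neyman allocation: nₕ = n·NₕSₕ / Σⱼ NⱼSⱼ.
Σ NⱼSⱼ = 22145·6.41 + 22394·11.2 + 13737·8.74 = 512823.63.
n_{Dept I} = 1310·13737·8.74 / 512823.63 = 306.7.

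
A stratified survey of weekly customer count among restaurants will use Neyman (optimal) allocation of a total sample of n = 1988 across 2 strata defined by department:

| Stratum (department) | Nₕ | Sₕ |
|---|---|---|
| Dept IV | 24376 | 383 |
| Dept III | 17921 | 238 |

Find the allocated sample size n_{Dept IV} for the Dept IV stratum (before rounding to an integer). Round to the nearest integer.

1365

Neyman allocation: nₕ = n·NₕSₕ / Σⱼ NⱼSⱼ.
Σ NⱼSⱼ = 24376·383 + 17921·238 = 1.3601206 × 10^7.
n_{Dept IV} = 1988·24376·383 / (1.3601206 × 10^7) = 1365.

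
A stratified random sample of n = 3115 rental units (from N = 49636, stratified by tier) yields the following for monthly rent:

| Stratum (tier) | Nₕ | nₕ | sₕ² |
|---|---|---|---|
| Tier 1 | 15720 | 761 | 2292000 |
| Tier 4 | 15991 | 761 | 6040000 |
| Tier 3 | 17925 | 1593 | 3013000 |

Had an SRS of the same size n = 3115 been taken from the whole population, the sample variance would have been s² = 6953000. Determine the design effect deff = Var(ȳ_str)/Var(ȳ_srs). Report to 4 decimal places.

Var(ȳ_str) = Σ Wₕ²(1−fₕ)sₕ²/nₕ with Wₕ = Nₕ/49636:
  Tier 1: (15720/49636)²·(1−761/15720)·2292000/761 = 287.46932
  Tier 4: (15991/49636)²·(1−761/15991)·6040000/761 = 784.57462
  Tier 3: (17925/49636)²·(1−1593/17925)·3013000/1593 = 224.74412
  → Var(ȳ_str) = 1296.7881.
Var(ȳ_srs) = (1 − 3115/49636)·6953000/3115 = 2092.0229.
deff = 1296.7881 / 2092.0229 = 0.6199.

0.6199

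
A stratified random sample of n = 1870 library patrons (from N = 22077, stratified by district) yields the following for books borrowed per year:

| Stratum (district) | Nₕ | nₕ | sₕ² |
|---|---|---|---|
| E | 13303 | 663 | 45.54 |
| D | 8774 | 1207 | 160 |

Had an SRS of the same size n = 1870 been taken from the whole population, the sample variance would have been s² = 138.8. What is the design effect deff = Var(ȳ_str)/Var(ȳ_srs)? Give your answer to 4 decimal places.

Var(ȳ_str) = Σ Wₕ²(1−fₕ)sₕ²/nₕ with Wₕ = Nₕ/22077:
  E: (13303/22077)²·(1−663/13303)·45.54/663 = 0.023697146
  D: (8774/22077)²·(1−1207/8774)·160/1207 = 0.018057348
  → Var(ȳ_str) = 0.041754494.
Var(ȳ_srs) = (1 − 1870/22077)·138.8/1870 = 0.067937513.
deff = 0.041754494 / 0.067937513 = 0.6146.

0.6146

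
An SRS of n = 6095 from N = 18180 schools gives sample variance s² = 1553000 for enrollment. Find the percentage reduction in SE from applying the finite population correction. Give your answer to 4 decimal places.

f = n/N = 6095/18180 = 0.33525853.
SE_no-fpc = √(s²/n) = 15.962425; SE_fpc = √((1−f)s²/n) = 13.014433.
Ratio = √(1−f) = 0.81531679. Reduction = 100·(1 − 0.81531679) = 18.4683%.

18.4683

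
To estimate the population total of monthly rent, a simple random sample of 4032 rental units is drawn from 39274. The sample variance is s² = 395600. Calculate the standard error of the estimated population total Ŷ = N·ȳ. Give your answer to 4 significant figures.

368500

Var(Ŷ) = N²·Var(ȳ) = N²·(1 − n/N)·s²/n.
f = 4032/39274 = 0.10266334; Var(ȳ) = 0.89733666·395600/4032 = 88.042258.
Var(Ŷ) = 39274² · 88.042258 = 1.3580052 × 10^11.
SE(Ŷ) = √(1.3580052 × 10^11) = 368500.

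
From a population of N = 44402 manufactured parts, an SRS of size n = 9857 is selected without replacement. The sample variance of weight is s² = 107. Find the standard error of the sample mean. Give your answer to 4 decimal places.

Under SRS without replacement, Var(ȳ) = (1 − f)·s²/n with f = n/N = 9857/44402 = 0.22199450.
Var(ȳ) = (1 − 0.22199450)·107/9857 = 0.77800550·0.01085523 = 0.0084454284.
SE(ȳ) = √(0.0084454284) = 0.0919.

0.0919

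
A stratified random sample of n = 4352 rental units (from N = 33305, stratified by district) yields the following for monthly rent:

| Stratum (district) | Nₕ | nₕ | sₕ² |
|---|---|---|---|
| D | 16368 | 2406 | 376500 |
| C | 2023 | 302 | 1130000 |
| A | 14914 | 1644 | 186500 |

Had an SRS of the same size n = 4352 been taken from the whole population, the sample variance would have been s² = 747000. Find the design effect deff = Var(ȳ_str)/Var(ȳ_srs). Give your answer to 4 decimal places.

0.4304

Var(ȳ_str) = Σ Wₕ²(1−fₕ)sₕ²/nₕ with Wₕ = Nₕ/33305:
  D: (16368/33305)²·(1−2406/16368)·376500/2406 = 32.239903
  C: (2023/33305)²·(1−302/2023)·1130000/302 = 11.744361
  A: (14914/33305)²·(1−1644/14914)·186500/1644 = 20.240592
  → Var(ȳ_str) = 64.224856.
Var(ȳ_srs) = (1 − 4352/33305)·747000/4352 = 149.21616.
deff = 64.224856 / 149.21616 = 0.4304.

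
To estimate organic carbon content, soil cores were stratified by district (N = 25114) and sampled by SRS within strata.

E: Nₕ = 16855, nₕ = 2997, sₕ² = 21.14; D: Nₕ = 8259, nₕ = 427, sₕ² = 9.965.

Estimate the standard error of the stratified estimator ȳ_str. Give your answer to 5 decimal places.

0.07075

Var(ȳ_str) = Σₕ Wₕ²(1 − fₕ)sₕ²/nₕ with Wₕ = Nₕ/N, N = 25114.
E: Wₕ = 0.67113960; term = 0.67113960²·(1 − 0.17781074)·21.14/2997 = 0.0026122562.
D: Wₕ = 0.32886040; term = 0.32886040²·(1 − 0.05170117)·9.965/427 = 0.0023934138.
Sum = 0.00500567.
SE = √(0.00500567) = 0.07075.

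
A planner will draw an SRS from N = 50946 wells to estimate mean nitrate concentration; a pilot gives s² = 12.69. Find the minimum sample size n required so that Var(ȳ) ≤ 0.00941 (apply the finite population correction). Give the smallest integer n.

1314

Without fpc, n₀ = s²/D = 12.69/0.00941 = 1348.5654.
With fpc, (1 − n/N)·s²/n ≤ D requires n ≥ n₀/(1 + n₀/N) = 1348.5654/(1 + 1348.5654/50946) = 1313.7888.
Rounding up, n = 1314.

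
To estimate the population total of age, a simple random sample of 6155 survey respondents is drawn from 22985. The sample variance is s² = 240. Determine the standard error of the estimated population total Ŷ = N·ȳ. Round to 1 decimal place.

Var(Ŷ) = N²·Var(ȳ) = N²·(1 − n/N)·s²/n.
f = 6155/22985 = 0.26778334; Var(ȳ) = 0.73221666·240/6155 = 0.028551097.
Var(Ŷ) = 22985² · 0.028551097 = 1.5083836 × 10^7.
SE(Ŷ) = √(1.5083836 × 10^7) = 3883.8.

3883.8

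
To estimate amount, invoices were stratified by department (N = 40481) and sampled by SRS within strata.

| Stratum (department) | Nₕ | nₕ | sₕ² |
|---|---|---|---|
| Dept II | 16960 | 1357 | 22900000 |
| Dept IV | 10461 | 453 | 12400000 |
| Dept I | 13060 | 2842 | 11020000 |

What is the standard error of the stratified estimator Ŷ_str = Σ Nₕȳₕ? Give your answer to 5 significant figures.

2.8016 × 10^6

Var(Ŷ_str) = Σₕ Nₕ²(1 − fₕ)sₕ²/nₕ.
Dept II: 16960²·(1 − 1357/16960)·22900000/1357 = 4.4657005 × 10^12.
Dept IV: 10461²·(1 − 453/10461)·12400000/453 = 2.8657875 × 10^12.
Dept I: 13060²·(1 − 2842/13060)·11020000/2842 = 5.1744786 × 10^11.
Sum = 7.8489359 × 10^12.
SE = √(7.8489359 × 10^12) = 2.8016 × 10^6.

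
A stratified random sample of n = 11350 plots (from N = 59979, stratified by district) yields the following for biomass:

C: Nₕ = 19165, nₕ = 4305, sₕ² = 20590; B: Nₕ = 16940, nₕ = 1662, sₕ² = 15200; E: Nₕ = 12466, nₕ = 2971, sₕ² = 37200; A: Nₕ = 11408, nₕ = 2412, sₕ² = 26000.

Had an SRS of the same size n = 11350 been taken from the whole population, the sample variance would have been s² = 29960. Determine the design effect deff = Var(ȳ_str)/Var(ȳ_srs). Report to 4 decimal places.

Var(ȳ_str) = Σ Wₕ²(1−fₕ)sₕ²/nₕ with Wₕ = Nₕ/59979:
  C: (19165/59979)²·(1−4305/19165)·20590/4305 = 0.3786277
  B: (16940/59979)²·(1−1662/16940)·15200/1662 = 0.65795174
  E: (12466/59979)²·(1−2971/12466)·37200/2971 = 0.41196843
  A: (11408/59979)²·(1−2412/11408)·26000/2412 = 0.3075081
  → Var(ȳ_str) = 1.756056.
Var(ȳ_srs) = (1 − 11350/59979)·29960/11350 = 2.1401394.
deff = 1.756056 / 2.1401394 = 0.8205.

0.8205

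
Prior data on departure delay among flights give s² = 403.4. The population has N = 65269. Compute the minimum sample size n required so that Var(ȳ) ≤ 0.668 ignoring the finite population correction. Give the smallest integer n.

604

Without fpc, n₀ = s²/D = 403.4/0.668 = 603.8922.
Rounding up, n = 604.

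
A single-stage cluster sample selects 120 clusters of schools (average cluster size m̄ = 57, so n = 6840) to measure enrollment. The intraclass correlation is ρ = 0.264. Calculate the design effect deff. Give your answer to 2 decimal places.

deff = 1 + (57 − 1)·0.264 = 1 + 14.784 = 15.784.

15.78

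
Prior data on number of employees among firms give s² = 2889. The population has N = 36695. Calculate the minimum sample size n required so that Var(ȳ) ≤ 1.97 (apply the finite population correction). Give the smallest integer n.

1411

Without fpc, n₀ = s²/D = 2889/1.97 = 1466.4975.
With fpc, (1 − n/N)·s²/n ≤ D requires n ≥ n₀/(1 + n₀/N) = 1466.4975/(1 + 1466.4975/36695) = 1410.1419.
Rounding up, n = 1411.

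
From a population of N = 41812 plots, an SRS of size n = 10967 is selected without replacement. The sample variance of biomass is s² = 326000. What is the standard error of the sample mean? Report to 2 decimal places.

Under SRS without replacement, Var(ȳ) = (1 − f)·s²/n with f = n/N = 10967/41812 = 0.26229312.
Var(ȳ) = (1 − 0.26229312)·326000/10967 = 0.73770688·29.72554 = 21.928736.
SE(ȳ) = √(21.928736) = 4.68.

4.68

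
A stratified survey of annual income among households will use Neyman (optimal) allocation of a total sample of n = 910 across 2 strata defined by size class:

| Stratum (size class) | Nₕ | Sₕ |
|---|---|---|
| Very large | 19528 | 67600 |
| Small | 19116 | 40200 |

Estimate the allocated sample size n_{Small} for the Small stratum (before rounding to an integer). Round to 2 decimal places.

334.83

Neyman allocation: nₕ = n·NₕSₕ / Σⱼ NⱼSⱼ.
Σ NⱼSⱼ = 19528·67600 + 19116·40200 = 2.088556 × 10^9.
n_{Small} = 910·19116·40200 / (2.088556 × 10^9) = 334.83.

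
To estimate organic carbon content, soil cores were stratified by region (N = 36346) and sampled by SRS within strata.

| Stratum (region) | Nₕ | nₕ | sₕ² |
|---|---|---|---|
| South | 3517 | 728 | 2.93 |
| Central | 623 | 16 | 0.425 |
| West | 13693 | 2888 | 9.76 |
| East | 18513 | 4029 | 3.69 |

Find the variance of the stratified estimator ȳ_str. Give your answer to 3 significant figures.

Var(ȳ_str) = Σₕ Wₕ²(1 − fₕ)sₕ²/nₕ with Wₕ = Nₕ/N, N = 36346.
South: Wₕ = 0.09676443; term = 0.09676443²·(1 − 0.20699460)·2.93/728 = 2.9884354 × 10^-5.
Central: Wₕ = 0.01714081; term = 0.01714081²·(1 − 0.02568218)·0.425/16 = 7.6038307 × 10^-6.
West: Wₕ = 0.37674022; term = 0.37674022²·(1 − 0.21091068)·9.76/2888 = 3.7849728 × 10^-4.
East: Wₕ = 0.50935454; term = 0.50935454²·(1 − 0.21763085)·3.69/4029 = 1.8590076 × 10^-4.
Sum = 6.0188622 × 10^-4.

6.02 × 10^-4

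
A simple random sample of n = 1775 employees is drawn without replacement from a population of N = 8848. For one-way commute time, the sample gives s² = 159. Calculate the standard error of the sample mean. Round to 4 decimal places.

0.2676

Under SRS without replacement, Var(ȳ) = (1 − f)·s²/n with f = n/N = 1775/8848 = 0.20061031.
Var(ȳ) = (1 − 0.20061031)·159/1775 = 0.79938969·0.089577465 = 0.071607302.
SE(ȳ) = √(0.071607302) = 0.2676.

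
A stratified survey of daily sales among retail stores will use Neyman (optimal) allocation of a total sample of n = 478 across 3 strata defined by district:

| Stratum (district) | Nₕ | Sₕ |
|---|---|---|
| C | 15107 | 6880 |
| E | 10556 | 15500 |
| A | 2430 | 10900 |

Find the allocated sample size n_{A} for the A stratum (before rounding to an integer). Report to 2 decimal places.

43.06

Neyman allocation: nₕ = n·NₕSₕ / Σⱼ NⱼSⱼ.
Σ NⱼSⱼ = 15107·6880 + 10556·15500 + 2430·10900 = 2.9404116 × 10^8.
n_{A} = 478·2430·10900 / (2.9404116 × 10^8) = 43.06.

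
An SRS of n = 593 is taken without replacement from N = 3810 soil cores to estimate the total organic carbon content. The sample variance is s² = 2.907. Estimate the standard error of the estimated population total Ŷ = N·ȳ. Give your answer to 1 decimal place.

245.1

Var(Ŷ) = N²·Var(ȳ) = N²·(1 − n/N)·s²/n.
f = 593/3810 = 0.15564304; Var(ȳ) = 0.84435696·2.907/593 = 0.0041392001.
Var(Ŷ) = 3810² · 0.0041392001 = 60085.043.
SE(Ŷ) = √(60085.043) = 245.1.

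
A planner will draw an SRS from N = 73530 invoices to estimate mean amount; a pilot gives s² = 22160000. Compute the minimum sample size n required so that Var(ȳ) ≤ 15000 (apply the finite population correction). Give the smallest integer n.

1449

Without fpc, n₀ = s²/D = 22160000/15000 = 1477.3333.
With fpc, (1 − n/N)·s²/n ≤ D requires n ≥ n₀/(1 + n₀/N) = 1477.3333/(1 + 1477.3333/73530) = 1448.2360.
Rounding up, n = 1449.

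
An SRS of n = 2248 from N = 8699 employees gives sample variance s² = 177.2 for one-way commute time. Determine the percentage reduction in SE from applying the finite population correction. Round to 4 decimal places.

13.8850

f = n/N = 2248/8699 = 0.25842051.
SE_no-fpc = √(s²/n) = 0.28075901; SE_fpc = √((1−f)s²/n) = 0.24177565.
Ratio = √(1−f) = 0.86115010. Reduction = 100·(1 − 0.86115010) = 13.8850%.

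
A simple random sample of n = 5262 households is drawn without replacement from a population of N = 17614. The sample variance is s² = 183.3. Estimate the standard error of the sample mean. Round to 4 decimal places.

Under SRS without replacement, Var(ȳ) = (1 − f)·s²/n with f = n/N = 5262/17614 = 0.29873964.
Var(ȳ) = (1 − 0.29873964)·183.3/5262 = 0.70126036·0.034834664 = 0.024428169.
SE(ȳ) = √(0.024428169) = 0.1563.

0.1563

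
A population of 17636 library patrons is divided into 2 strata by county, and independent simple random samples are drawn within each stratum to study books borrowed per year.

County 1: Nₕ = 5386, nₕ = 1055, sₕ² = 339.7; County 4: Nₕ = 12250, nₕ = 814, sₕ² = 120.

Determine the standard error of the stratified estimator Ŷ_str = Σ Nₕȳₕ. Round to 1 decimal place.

Var(Ŷ_str) = Σₕ Nₕ²(1 − fₕ)sₕ²/nₕ.
County 1: 5386²·(1 − 1055/5386)·339.7/1055 = 7.5109975 × 10^6.
County 4: 12250²·(1 − 814/12250)·120/814 = 2.0652236 × 10^7.
Sum = 2.8163234 × 10^7.
SE = √(2.8163234 × 10^7) = 5306.9.

5306.9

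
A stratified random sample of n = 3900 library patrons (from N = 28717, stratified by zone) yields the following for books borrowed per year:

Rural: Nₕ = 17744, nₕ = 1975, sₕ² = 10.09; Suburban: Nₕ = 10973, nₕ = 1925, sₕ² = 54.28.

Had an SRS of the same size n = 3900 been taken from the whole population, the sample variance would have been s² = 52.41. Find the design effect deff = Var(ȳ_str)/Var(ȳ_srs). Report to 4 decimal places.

0.4416

Var(ȳ_str) = Σ Wₕ²(1−fₕ)sₕ²/nₕ with Wₕ = Nₕ/28717:
  Rural: (17744/28717)²·(1−1975/17744)·10.09/1975 = 0.0017334113
  Suburban: (10973/28717)²·(1−1925/10973)·54.28/1925 = 0.0033947589
  → Var(ȳ_str) = 0.0051281702.
Var(ȳ_srs) = (1 − 3900/28717)·52.41/3900 = 0.01161341.
deff = 0.0051281702 / 0.01161341 = 0.4416.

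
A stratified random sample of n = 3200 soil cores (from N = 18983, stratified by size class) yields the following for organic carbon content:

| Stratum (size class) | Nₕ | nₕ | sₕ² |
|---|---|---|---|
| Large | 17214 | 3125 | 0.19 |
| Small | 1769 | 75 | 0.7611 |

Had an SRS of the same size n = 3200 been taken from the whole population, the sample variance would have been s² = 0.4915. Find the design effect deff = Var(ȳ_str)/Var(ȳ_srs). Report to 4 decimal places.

Var(ȳ_str) = Σ Wₕ²(1−fₕ)sₕ²/nₕ with Wₕ = Nₕ/18983:
  Large: (17214/18983)²·(1−3125/17214)·0.19/3125 = 4.0920021 × 10^-5
  Small: (1769/18983)²·(1−75/1769)·0.7611/75 = 8.4390197 × 10^-5
  → Var(ȳ_str) = 1.2531022 × 10^-4.
Var(ȳ_srs) = (1 − 3200/18983)·0.4915/3200 = 1.2770216 × 10^-4.
deff = (1.2531022 × 10^-4) / (1.2770216 × 10^-4) = 0.9813.

0.9813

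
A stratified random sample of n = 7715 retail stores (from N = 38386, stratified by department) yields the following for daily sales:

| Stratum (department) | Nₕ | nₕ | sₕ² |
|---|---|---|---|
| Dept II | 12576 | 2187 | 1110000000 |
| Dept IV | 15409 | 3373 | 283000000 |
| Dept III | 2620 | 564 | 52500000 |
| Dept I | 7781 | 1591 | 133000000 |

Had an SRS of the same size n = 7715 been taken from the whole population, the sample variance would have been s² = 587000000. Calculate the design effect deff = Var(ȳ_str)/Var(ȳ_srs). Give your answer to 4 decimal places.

0.9645

Var(ȳ_str) = Σ Wₕ²(1−fₕ)sₕ²/nₕ with Wₕ = Nₕ/38386:
  Dept II: (12576/38386)²·(1−2187/12576)·1110000000/2187 = 45003.341
  Dept IV: (15409/38386)²·(1−3373/15409)·283000000/3373 = 10560.416
  Dept III: (2620/38386)²·(1−564/2620)·52500000/564 = 340.2976
  Dept I: (7781/38386)²·(1−1591/7781)·133000000/1591 = 2732.5103
  → Var(ȳ_str) = 58636.565.
Var(ȳ_srs) = (1 − 7715/38386)·587000000/7715 = 60793.514.
deff = 58636.565 / 60793.514 = 0.9645.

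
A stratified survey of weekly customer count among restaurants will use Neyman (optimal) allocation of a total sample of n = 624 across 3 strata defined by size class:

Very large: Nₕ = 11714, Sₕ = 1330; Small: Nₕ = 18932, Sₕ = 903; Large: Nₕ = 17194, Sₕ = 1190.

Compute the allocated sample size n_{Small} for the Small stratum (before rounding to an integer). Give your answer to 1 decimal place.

200.8

Neyman allocation: nₕ = n·NₕSₕ / Σⱼ NⱼSⱼ.
Σ NⱼSⱼ = 11714·1330 + 18932·903 + 17194·1190 = 5.3136076 × 10^7.
n_{Small} = 624·18932·903 / (5.3136076 × 10^7) = 200.8.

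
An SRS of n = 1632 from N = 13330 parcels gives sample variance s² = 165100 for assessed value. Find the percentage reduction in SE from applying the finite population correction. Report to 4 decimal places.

f = n/N = 1632/13330 = 0.12243061.
SE_no-fpc = √(s²/n) = 10.058042; SE_fpc = √((1−f)s²/n) = 9.4222407.
Ratio = √(1−f) = 0.93678674. Reduction = 100·(1 − 0.93678674) = 6.3213%.

6.3213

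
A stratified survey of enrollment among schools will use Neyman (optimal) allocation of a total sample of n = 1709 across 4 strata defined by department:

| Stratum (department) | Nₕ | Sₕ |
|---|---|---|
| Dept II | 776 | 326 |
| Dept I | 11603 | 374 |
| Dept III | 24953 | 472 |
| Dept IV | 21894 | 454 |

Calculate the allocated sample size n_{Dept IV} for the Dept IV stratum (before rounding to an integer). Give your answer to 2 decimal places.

645.65

Neyman allocation: nₕ = n·NₕSₕ / Σⱼ NⱼSⱼ.
Σ NⱼSⱼ = 776·326 + 11603·374 + 24953·472 + 21894·454 = 2.631019 × 10^7.
n_{Dept IV} = 1709·21894·454 / (2.631019 × 10^7) = 645.65.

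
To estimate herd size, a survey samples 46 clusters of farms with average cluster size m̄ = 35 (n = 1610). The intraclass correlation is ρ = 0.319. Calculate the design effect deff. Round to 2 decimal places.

deff = 1 + (35 − 1)·0.319 = 1 + 10.846 = 11.846.

11.85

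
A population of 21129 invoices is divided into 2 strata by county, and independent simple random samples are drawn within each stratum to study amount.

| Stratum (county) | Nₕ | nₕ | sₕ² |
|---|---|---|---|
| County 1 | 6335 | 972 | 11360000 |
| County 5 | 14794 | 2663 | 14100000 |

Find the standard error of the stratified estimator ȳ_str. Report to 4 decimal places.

Var(ȳ_str) = Σₕ Wₕ²(1 − fₕ)sₕ²/nₕ with Wₕ = Nₕ/N, N = 21129.
County 1: Wₕ = 0.29982489; term = 0.29982489²·(1 − 0.15343331)·11360000/972 = 889.42349.
County 5: Wₕ = 0.70017511; term = 0.70017511²·(1 − 0.18000541)·14100000/2663 = 2128.4932.
Sum = 3017.9167.
SE = √(3017.9167) = 54.9356.

54.9356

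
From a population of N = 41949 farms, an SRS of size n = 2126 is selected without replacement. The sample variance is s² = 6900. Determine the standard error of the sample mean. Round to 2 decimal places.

1.76

Under SRS without replacement, Var(ȳ) = (1 − f)·s²/n with f = n/N = 2126/41949 = 0.05068059.
Var(ȳ) = (1 − 0.05068059)·6900/2126 = 0.94931941·3.2455315 = 3.0810461.
SE(ȳ) = √(3.0810461) = 1.76.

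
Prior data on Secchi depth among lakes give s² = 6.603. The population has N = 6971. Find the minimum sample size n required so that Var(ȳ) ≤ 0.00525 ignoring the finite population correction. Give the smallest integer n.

Without fpc, n₀ = s²/D = 6.603/0.00525 = 1257.7143.
Rounding up, n = 1258.

1258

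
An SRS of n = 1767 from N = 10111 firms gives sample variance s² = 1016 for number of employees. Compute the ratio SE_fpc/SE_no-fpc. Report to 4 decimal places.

0.9084

f = n/N = 1767/10111 = 0.17476016.
SE_no-fpc = √(s²/n) = 0.75827822; SE_fpc = √((1−f)s²/n) = 0.6888405.
Ratio = √(1−f) = 0.90842712.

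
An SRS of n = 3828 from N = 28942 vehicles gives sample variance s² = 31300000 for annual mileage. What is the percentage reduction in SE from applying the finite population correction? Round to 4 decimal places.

6.8477

f = n/N = 3828/28942 = 0.13226453.
SE_no-fpc = √(s²/n) = 90.424518; SE_fpc = √((1−f)s²/n) = 84.232537.
Ratio = √(1−f) = 0.93152320. Reduction = 100·(1 − 0.93152320) = 6.8477%.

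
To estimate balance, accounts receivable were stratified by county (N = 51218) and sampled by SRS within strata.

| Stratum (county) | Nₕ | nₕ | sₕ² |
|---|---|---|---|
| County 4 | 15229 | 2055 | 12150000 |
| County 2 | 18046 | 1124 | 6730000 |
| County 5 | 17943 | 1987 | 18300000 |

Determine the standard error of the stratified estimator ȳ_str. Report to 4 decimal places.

Var(ȳ_str) = Σₕ Wₕ²(1 − fₕ)sₕ²/nₕ with Wₕ = Nₕ/N, N = 51218.
County 4: Wₕ = 0.29733687; term = 0.29733687²·(1 − 0.13493992)·12150000/2055 = 452.17679.
County 2: Wₕ = 0.35233707; term = 0.35233707²·(1 − 0.06228527)·6730000/1124 = 697.00544.
County 5: Wₕ = 0.35032606; term = 0.35032606²·(1 − 0.11073956)·18300000/1987 = 1005.1412.
Sum = 2154.3234.
SE = √(2154.3234) = 46.4147.

46.4147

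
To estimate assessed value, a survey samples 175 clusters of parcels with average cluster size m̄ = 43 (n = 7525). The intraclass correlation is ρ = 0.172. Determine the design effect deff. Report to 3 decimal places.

deff = 1 + (43 − 1)·0.172 = 1 + 7.224 = 8.224.

8.224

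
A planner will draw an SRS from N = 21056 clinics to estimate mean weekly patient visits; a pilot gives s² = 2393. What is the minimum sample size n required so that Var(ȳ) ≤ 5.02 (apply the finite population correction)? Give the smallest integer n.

Without fpc, n₀ = s²/D = 2393/5.02 = 476.6932.
With fpc, (1 − n/N)·s²/n ≤ D requires n ≥ n₀/(1 + n₀/N) = 476.6932/(1 + 476.6932/21056) = 466.1401.
Rounding up, n = 467.

467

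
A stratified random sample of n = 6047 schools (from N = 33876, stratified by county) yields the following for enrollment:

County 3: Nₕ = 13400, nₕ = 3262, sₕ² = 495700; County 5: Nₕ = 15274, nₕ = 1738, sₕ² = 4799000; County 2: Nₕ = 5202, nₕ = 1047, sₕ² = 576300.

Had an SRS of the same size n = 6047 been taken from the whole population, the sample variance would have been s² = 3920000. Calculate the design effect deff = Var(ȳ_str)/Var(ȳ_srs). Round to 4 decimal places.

0.9874

Var(ȳ_str) = Σ Wₕ²(1−fₕ)sₕ²/nₕ with Wₕ = Nₕ/33876:
  County 3: (13400/33876)²·(1−3262/13400)·495700/3262 = 17.989032
  County 5: (15274/33876)²·(1−1738/15274)·4799000/1738 = 497.46194
  County 2: (5202/33876)²·(1−1047/5202)·576300/1047 = 10.367142
  → Var(ȳ_str) = 525.81811.
Var(ȳ_srs) = (1 − 6047/33876)·3920000/6047 = 532.53919.
deff = 525.81811 / 532.53919 = 0.9874.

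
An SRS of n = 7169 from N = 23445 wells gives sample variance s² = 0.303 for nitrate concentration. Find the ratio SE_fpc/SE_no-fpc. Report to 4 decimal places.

f = n/N = 7169/23445 = 0.30577948.
SE_no-fpc = √(s²/n) = 0.0065011775; SE_fpc = √((1−f)s²/n) = 0.0054167744.
Ratio = √(1−f) = 0.83319897.

0.8332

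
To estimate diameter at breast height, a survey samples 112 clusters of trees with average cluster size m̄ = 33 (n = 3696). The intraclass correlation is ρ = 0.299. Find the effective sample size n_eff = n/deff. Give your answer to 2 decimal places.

349.74

deff = 1 + (33 − 1)·0.299 = 1 + 9.568 = 10.568.
n_eff = 3696 / 10.568 = 349.74.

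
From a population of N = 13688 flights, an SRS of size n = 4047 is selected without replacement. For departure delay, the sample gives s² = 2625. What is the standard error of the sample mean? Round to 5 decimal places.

0.67591

Under SRS without replacement, Var(ȳ) = (1 − f)·s²/n with f = n/N = 4047/13688 = 0.29566043.
Var(ȳ) = (1 − 0.29566043)·2625/4047 = 0.70433957·0.64862861 = 0.4568548.
SE(ȳ) = √(0.4568548) = 0.67591.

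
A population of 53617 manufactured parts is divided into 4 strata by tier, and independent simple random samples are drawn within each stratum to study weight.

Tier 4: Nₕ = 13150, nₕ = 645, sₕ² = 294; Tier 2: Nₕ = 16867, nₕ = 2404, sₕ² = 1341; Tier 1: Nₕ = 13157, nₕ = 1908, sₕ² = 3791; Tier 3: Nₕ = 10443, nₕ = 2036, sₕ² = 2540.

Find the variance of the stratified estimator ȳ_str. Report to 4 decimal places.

Var(ȳ_str) = Σₕ Wₕ²(1 − fₕ)sₕ²/nₕ with Wₕ = Nₕ/N, N = 53617.
Tier 4: Wₕ = 0.24525803; term = 0.24525803²·(1 − 0.04904943)·294/645 = 0.026073062.
Tier 2: Wₕ = 0.31458306; term = 0.31458306²·(1 − 0.14252683)·1341/2404 = 0.047335343.
Tier 1: Wₕ = 0.24538859; term = 0.24538859²·(1 − 0.14501786)·3791/1908 = 0.10229189.
Tier 3: Wₕ = 0.19477032; term = 0.19477032²·(1 − 0.19496313)·2540/2036 = 0.038099322.
Sum = 0.21379962.

0.2138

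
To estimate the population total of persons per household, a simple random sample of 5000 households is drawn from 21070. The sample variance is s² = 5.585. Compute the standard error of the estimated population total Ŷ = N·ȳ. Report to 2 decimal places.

614.99

Var(Ŷ) = N²·Var(ȳ) = N²·(1 − n/N)·s²/n.
f = 5000/21070 = 0.23730422; Var(ȳ) = 0.76269578·5.585/5000 = 8.5193118 × 10^-4.
Var(Ŷ) = 21070² · (8.5193118 × 10^-4) = 378210.5.
SE(Ŷ) = √(378210.5) = 614.99.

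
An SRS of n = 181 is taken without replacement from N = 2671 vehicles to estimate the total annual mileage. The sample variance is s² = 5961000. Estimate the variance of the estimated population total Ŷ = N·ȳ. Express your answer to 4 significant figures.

2.190 × 10^11

Var(Ŷ) = N²·Var(ȳ) = N²·(1 − n/N)·s²/n.
f = 181/2671 = 0.06776488; Var(ȳ) = 0.93223512·5961000/181 = 30701.953.
Var(Ŷ) = 2671² · 30701.953 = 2.1903513 × 10^11.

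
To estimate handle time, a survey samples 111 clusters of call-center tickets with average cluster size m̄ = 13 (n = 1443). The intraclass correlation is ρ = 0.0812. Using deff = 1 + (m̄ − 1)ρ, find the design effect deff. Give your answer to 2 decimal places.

1.97

deff = 1 + (13 − 1)·0.0812 = 1 + 0.9744 = 1.9744.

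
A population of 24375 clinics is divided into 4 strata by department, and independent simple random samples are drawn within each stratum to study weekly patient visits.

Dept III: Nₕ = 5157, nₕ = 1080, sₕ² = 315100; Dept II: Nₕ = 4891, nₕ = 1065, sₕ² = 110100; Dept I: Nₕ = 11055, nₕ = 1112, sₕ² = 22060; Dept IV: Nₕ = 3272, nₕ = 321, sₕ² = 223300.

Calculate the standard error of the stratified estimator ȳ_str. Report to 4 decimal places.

5.3438

Var(ȳ_str) = Σₕ Wₕ²(1 − fₕ)sₕ²/nₕ with Wₕ = Nₕ/N, N = 24375.
Dept III: Wₕ = 0.21156923; term = 0.21156923²·(1 − 0.20942408)·315100/1080 = 10.3246.
Dept II: Wₕ = 0.20065641; term = 0.20065641²·(1 − 0.21774688)·110100/1065 = 3.2560502.
Dept I: Wₕ = 0.45353846; term = 0.45353846²·(1 − 0.10058797)·22060/1112 = 3.6701825.
Dept IV: Wₕ = 0.13423590; term = 0.13423590²·(1 − 0.09810513)·223300/321 = 11.305166.
Sum = 28.555999.
SE = √(28.555999) = 5.3438.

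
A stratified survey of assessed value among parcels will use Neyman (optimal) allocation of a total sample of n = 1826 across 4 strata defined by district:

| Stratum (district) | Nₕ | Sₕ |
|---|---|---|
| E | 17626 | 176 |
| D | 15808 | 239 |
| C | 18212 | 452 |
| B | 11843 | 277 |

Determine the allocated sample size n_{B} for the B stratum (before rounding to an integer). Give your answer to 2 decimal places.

Neyman allocation: nₕ = n·NₕSₕ / Σⱼ NⱼSⱼ.
Σ NⱼSⱼ = 17626·176 + 15808·239 + 18212·452 + 11843·277 = 1.8392623 × 10^7.
n_{B} = 1826·11843·277 / (1.8392623 × 10^7) = 325.69.

325.69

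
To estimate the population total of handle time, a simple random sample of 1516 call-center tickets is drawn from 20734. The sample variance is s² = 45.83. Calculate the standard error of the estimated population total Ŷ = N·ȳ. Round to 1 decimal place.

Var(Ŷ) = N²·Var(ȳ) = N²·(1 − n/N)·s²/n.
f = 1516/20734 = 0.07311662; Var(ȳ) = 0.92688338·45.83/1516 = 0.028020492.
Var(Ŷ) = 20734² · 0.028020492 = 1.2045975 × 10^7.
SE(Ŷ) = √(1.2045975 × 10^7) = 3470.7.

3470.7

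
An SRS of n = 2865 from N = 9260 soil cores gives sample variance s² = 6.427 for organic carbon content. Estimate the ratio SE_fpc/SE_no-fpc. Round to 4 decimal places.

f = n/N = 2865/9260 = 0.30939525.
SE_no-fpc = √(s²/n) = 0.047363287; SE_fpc = √((1−f)s²/n) = 0.039360138.
Ratio = √(1−f) = 0.83102632.

0.8310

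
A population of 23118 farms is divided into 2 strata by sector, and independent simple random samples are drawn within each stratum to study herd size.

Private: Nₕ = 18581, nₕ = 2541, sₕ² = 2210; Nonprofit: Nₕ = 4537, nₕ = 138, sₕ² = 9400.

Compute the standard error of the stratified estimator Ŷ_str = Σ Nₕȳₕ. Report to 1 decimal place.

40233.0

Var(Ŷ_str) = Σₕ Nₕ²(1 − fₕ)sₕ²/nₕ.
Private: 18581²·(1 − 2541/18581)·2210/2541 = 2.5921555 × 10^8.
Nonprofit: 4537²·(1 − 138/4537)·9400/138 = 1.3594759 × 10^9.
Sum = 1.6186915 × 10^9.
SE = √(1.6186915 × 10^9) = 40233.0.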